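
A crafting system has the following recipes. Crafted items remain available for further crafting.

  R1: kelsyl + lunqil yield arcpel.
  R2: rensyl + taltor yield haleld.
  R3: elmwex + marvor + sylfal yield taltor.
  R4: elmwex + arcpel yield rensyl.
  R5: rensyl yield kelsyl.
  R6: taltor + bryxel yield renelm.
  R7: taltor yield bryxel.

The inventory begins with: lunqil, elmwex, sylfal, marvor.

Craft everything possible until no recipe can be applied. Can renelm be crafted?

Yes

elmwex + marvor + sylfal → taltor (R3).
taltor → bryxel (R7).
taltor + bryxel → renelm (R6).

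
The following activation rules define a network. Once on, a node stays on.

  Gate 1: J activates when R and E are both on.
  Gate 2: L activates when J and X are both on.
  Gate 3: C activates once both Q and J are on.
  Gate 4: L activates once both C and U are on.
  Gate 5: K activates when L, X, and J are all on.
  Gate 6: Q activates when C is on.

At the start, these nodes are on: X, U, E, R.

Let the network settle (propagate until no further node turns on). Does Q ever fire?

No

Q would need C (Gate 6), but C never turns on.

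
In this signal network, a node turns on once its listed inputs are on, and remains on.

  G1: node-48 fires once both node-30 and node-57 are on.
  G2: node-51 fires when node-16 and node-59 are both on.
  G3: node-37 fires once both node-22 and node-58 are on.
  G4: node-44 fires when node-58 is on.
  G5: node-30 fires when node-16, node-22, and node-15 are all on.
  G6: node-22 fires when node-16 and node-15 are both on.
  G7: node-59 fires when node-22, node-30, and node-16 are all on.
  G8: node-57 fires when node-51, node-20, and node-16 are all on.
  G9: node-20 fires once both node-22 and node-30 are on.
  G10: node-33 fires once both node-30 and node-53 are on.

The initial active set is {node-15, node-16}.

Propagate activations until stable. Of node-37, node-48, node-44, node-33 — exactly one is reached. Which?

G6: node-16 and node-15 on → node-22 on.
G5: node-16, node-22, and node-15 on → node-30 on.
node-22 and node-30 are on, so node-20 fires (G9).
node-22, node-30, and node-16 are on, so node-59 fires (G7).
node-16 and node-59 are on, so node-51 fires (G2).
node-51, node-20, and node-16 are on, so node-57 fires (G8).
node-30 and node-57 are on, so node-48 fires (G1).
node-33 would need node-30 and node-53 (G10), but node-53 never turns on. node-37 would need node-22 and node-58 (G3), but node-58 never turns on. node-44 would need node-58 (G4), but node-58 never turns on.

node-48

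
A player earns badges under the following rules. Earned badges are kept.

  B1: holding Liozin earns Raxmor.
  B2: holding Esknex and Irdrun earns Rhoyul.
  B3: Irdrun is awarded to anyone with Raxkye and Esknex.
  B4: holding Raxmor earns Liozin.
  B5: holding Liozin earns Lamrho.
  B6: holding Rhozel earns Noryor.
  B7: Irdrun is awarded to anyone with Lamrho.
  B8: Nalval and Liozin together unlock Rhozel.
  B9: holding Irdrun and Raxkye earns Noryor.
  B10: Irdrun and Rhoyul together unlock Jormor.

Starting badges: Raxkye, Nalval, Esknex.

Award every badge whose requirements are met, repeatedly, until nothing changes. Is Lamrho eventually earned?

Lamrho would need Liozin (B5), but Liozin is never earned.

No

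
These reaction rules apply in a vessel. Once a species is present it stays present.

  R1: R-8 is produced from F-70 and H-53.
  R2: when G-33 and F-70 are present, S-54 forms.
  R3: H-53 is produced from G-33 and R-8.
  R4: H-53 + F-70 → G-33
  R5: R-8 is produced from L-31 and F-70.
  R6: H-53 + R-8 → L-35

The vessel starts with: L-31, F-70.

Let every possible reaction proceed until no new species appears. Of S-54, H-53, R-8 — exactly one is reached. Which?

R-8

L-31 and F-70 present → R-8 forms (R5).
S-54 would need G-33 and F-70 (R2), but G-33 never forms. H-53 would need G-33 and R-8 (R3), but G-33 never forms.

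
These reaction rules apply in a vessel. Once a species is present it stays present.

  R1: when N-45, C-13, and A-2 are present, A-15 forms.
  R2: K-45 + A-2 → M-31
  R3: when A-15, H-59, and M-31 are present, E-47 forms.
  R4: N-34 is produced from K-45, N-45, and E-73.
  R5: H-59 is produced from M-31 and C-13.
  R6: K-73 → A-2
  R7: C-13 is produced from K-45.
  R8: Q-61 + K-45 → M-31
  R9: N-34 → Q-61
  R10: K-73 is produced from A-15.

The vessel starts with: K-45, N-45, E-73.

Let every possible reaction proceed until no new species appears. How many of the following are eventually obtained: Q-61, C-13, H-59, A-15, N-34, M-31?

5

K-45 present → C-13 forms (R7).
K-45, N-45, and E-73 present → N-34 forms (R4).
N-34 present → Q-61 forms (R9).
Q-61 and K-45 present → M-31 forms (R8).
M-31 and C-13 present → H-59 forms (R5).
Q-61: reached.
C-13: reached.
H-59: reached.
A-15 would need N-45, C-13, and A-2 (R1), but A-2 never forms.
N-34: reached.
M-31: reached.
Reached: Q-61, C-13, H-59, N-34, and M-31 — 5 of the 6.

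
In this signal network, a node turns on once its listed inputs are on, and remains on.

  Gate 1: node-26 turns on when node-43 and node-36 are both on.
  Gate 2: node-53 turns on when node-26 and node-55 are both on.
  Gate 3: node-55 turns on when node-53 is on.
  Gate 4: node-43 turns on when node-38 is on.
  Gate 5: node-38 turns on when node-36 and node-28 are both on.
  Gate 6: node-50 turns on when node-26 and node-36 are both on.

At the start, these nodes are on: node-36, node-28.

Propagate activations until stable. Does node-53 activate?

No

node-53 would need node-26 and node-55 (Gate 2), but node-55 never turns on.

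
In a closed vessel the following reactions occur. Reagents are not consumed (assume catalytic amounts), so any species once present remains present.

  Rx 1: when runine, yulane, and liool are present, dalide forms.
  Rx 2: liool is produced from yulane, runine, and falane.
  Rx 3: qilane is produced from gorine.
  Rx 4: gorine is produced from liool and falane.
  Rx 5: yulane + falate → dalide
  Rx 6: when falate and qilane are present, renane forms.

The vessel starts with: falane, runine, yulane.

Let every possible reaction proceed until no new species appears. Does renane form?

No

renane would need falate and qilane (Rx 6), but falate never forms.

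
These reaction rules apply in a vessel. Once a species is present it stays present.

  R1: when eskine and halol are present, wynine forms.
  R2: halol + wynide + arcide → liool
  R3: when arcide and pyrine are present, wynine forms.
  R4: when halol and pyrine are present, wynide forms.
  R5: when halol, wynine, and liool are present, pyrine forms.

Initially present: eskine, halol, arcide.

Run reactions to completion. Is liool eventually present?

No

liool would need halol, wynide, and arcide (R2), but wynide never forms.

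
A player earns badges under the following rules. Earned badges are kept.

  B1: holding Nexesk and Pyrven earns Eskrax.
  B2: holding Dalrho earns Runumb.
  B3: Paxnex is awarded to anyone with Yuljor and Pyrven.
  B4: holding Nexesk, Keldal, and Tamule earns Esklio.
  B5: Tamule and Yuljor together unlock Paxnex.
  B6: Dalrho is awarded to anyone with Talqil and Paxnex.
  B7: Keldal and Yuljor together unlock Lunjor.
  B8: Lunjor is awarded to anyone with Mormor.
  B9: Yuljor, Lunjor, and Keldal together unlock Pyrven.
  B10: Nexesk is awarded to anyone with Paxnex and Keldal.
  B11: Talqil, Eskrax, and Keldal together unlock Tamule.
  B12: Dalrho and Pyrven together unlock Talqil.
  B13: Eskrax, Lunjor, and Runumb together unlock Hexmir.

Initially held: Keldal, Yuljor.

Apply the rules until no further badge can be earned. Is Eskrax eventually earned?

Yes

With Keldal and Yuljor, Lunjor is earned (B7).
With Yuljor, Lunjor, and Keldal, Pyrven is earned (B9).
With Yuljor and Pyrven, Paxnex is earned (B3).
With Paxnex and Keldal, Nexesk is earned (B10).
With Nexesk and Pyrven, Eskrax is earned (B1).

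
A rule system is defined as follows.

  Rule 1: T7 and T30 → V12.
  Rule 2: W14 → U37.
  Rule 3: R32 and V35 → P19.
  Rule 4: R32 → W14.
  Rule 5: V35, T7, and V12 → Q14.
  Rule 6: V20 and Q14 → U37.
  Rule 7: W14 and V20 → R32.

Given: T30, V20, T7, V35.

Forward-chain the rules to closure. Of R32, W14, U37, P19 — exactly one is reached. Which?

U37

T7 and T30 hold, so V12 follows (Rule 1).
From V35, T7, and V12, Rule 5 gives Q14.
From V20 and Q14, Rule 6 gives U37.
R32 would need W14 and V20 (Rule 7), but W14 is never established. W14 would need R32 (Rule 4), but R32 is never established. P19 would need R32 and V35 (Rule 3), but R32 is never established.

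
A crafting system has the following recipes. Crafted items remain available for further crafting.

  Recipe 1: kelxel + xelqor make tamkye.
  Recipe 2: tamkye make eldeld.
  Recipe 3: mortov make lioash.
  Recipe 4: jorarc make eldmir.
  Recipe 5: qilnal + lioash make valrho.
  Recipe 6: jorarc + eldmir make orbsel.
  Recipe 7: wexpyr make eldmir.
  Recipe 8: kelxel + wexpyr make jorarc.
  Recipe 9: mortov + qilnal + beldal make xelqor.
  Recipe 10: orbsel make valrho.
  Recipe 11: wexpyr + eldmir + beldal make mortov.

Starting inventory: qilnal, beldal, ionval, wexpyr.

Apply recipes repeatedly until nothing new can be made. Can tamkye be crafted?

No

tamkye would need kelxel and xelqor (Recipe 1), but kelxel is never obtained.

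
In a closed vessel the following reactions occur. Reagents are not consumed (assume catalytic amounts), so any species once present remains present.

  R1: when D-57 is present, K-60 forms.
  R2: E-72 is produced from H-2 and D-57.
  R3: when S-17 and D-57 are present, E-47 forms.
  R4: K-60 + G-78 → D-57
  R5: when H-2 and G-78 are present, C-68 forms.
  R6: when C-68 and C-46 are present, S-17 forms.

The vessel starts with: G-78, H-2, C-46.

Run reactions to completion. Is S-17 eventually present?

Yes

H-2 and G-78 present → C-68 forms (R5).
C-68 and C-46 present → S-17 forms (R6).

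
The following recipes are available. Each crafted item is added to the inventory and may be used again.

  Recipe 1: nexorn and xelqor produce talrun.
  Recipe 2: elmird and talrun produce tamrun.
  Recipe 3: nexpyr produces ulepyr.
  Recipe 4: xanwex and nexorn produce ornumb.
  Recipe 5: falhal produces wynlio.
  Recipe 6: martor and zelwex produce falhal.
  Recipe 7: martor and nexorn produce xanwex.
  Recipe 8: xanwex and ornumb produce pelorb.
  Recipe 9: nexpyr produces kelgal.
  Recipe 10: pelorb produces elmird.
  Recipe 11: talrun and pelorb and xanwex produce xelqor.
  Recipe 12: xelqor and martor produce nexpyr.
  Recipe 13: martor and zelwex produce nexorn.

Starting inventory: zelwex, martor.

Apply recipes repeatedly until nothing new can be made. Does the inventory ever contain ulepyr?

No

ulepyr would need nexpyr (Recipe 3), but nexpyr is never obtained.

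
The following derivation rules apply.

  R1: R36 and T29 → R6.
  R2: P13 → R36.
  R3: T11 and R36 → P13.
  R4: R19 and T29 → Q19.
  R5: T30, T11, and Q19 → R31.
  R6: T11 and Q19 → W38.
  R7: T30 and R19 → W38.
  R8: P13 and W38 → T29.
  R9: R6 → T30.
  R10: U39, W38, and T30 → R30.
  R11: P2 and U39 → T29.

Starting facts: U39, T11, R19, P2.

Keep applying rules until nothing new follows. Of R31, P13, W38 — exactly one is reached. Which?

W38

P2 and U39 hold, so T29 follows (R11).
From R19 and T29, R4 gives Q19.
T11 and Q19 hold, so W38 follows (R6).
P13 would need T11 and R36 (R3), but R36 is never established. R31 would need T30, T11, and Q19 (R5), but T30 is never established.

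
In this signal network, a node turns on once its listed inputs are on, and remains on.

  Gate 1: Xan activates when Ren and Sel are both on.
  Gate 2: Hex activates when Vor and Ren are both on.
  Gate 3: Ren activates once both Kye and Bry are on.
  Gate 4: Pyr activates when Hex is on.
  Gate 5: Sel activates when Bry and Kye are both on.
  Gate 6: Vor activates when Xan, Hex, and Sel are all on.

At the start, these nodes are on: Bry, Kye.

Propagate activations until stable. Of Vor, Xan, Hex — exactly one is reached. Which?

Bry and Kye are on, so Sel activates (Gate 5).
Gate 3: Kye and Bry on → Ren on.
Ren and Sel are on, so Xan activates (Gate 1).
Hex would need Vor and Ren (Gate 2), but Vor never turns on. Vor would need Xan, Hex, and Sel (Gate 6), but Hex never turns on.

Xan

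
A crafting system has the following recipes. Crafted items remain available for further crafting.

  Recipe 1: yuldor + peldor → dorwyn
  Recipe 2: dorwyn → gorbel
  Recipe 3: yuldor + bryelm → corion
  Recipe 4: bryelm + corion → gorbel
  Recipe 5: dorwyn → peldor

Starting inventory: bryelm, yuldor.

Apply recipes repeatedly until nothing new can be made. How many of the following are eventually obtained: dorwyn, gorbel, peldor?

1

Using Recipe 3, yuldor and bryelm make corion.
Using Recipe 4, bryelm and corion make gorbel.
dorwyn would need yuldor and peldor (Recipe 1), but peldor is never obtained.
gorbel: reached.
peldor would need dorwyn (Recipe 5), but dorwyn is never obtained.
Reached: gorbel — 1 of the 3.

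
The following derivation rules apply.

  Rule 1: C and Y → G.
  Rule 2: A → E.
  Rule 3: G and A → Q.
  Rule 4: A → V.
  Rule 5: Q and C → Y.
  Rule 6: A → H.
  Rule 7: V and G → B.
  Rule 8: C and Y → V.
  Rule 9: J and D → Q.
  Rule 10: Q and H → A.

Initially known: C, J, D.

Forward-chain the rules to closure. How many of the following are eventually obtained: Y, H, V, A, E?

From J and D, Rule 9 gives Q.
Q and C hold, so Y follows (Rule 5).
From C and Y, Rule 8 gives V.
Y: reached.
H would need A (Rule 6), but A is never established.
V: reached.
A would need Q and H (Rule 10), but H is never established.
E would need A (Rule 2), but A is never established.
Reached: Y and V — 2 of the 5.

2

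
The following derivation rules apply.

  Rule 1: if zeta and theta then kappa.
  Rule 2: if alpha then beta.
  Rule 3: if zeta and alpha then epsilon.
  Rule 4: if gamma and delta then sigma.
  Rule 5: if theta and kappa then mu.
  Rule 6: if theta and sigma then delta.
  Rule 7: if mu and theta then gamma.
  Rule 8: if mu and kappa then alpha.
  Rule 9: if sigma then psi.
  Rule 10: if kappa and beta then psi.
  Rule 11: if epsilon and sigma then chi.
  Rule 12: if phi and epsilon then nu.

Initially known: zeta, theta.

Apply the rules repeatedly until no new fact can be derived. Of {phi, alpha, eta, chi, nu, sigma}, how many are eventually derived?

1

From zeta and theta, Rule 1 gives kappa.
From theta and kappa, Rule 5 gives mu.
From mu and kappa, Rule 8 gives alpha.
No rule produces phi, and it is not given.
alpha: reached.
No rule produces eta, and it is not given.
chi would need epsilon and sigma (Rule 11), but sigma is never established.
nu would need phi and epsilon (Rule 12), but phi is never established.
sigma would need gamma and delta (Rule 4), but delta is never established.
Reached: alpha — 1 of the 6.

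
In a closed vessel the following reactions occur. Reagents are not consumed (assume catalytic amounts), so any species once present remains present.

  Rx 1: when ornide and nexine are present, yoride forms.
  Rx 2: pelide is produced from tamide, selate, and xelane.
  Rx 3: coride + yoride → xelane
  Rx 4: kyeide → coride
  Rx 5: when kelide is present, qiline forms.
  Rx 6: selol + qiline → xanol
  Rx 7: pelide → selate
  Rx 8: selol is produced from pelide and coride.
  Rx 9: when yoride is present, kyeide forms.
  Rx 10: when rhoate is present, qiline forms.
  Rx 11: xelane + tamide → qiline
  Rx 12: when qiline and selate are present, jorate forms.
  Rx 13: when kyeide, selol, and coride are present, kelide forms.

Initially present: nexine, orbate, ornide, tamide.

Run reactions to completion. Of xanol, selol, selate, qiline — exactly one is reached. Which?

ornide and nexine present → yoride forms (Rx 1).
yoride present → kyeide forms (Rx 9).
kyeide present → coride forms (Rx 4).
coride and yoride present → xelane forms (Rx 3).
xelane and tamide present → qiline forms (Rx 11).
selate would need pelide (Rx 7), but pelide never forms. selol would need pelide and coride (Rx 8), but pelide never forms. xanol would need selol and qiline (Rx 6), but selol never forms.

qiline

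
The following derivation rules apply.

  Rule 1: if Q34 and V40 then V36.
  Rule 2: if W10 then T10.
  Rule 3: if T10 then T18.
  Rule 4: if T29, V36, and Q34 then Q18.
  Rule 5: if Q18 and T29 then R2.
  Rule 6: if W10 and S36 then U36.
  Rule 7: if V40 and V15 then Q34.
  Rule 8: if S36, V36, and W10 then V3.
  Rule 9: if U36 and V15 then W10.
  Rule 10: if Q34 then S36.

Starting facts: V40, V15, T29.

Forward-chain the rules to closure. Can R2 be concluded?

Yes

From V40 and V15, Rule 7 gives Q34.
From Q34 and V40, Rule 1 gives V36.
T29, V36, and Q34 hold, so Q18 follows (Rule 4).
From Q18 and T29, Rule 5 gives R2.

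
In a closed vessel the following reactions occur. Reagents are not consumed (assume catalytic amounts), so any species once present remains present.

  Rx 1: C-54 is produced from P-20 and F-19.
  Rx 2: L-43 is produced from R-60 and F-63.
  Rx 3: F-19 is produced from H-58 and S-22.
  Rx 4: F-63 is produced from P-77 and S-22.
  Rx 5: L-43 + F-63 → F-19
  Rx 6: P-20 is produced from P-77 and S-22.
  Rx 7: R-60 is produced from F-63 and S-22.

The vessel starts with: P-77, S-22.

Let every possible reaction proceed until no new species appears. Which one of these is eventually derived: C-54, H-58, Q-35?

P-77 and S-22 present → F-63 forms (Rx 4).
P-77 and S-22 present → P-20 forms (Rx 6).
F-63 and S-22 present → R-60 forms (Rx 7).
R-60 and F-63 present → L-43 forms (Rx 2).
L-43 and F-63 present → F-19 forms (Rx 5).
P-20 and F-19 present → C-54 forms (Rx 1).
No rule produces H-58, and it is not given. No rule produces Q-35, and it is not given.

C-54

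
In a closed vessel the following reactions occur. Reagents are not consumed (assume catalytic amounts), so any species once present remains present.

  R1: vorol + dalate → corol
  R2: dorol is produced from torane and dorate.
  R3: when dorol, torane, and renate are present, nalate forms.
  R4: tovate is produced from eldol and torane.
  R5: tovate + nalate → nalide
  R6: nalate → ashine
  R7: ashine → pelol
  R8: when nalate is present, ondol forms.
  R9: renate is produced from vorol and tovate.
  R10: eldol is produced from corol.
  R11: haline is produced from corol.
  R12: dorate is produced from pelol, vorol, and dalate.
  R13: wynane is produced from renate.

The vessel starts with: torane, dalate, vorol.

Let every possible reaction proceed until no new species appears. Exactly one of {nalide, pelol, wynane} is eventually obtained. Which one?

wynane

vorol and dalate present → corol forms (R1).
corol present → eldol forms (R10).
eldol and torane present → tovate forms (R4).
vorol and tovate present → renate forms (R9).
renate present → wynane forms (R13).
nalide would need tovate and nalate (R5), but nalate never forms. pelol would need ashine (R7), but ashine never forms.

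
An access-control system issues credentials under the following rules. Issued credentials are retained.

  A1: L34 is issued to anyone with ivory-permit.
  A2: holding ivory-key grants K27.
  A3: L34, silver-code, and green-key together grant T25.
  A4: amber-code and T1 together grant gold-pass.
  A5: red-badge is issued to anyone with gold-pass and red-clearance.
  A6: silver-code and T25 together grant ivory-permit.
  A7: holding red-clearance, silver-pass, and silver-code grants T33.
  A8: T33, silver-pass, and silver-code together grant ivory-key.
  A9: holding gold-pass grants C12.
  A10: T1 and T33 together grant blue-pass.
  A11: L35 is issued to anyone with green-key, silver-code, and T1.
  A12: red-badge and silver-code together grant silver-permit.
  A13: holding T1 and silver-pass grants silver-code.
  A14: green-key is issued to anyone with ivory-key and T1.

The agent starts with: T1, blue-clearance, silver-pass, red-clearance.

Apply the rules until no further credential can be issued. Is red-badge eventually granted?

No

red-badge would need gold-pass and red-clearance (A5), but gold-pass is never granted.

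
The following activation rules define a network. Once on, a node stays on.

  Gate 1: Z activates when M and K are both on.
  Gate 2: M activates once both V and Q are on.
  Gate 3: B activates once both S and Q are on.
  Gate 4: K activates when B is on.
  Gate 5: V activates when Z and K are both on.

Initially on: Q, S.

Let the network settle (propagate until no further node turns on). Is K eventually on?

Yes

Gate 3: S and Q on → B on.
Gate 4: B on → K on.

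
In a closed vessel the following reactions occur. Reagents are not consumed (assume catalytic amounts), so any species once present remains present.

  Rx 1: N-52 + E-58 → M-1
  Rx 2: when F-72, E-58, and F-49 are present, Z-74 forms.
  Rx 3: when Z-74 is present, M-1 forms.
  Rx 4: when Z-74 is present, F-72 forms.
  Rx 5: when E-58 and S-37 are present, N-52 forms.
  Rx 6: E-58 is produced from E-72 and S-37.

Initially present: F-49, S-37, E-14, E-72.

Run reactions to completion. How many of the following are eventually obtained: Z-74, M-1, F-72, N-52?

E-72 and S-37 present → E-58 forms (Rx 6).
E-58 and S-37 present → N-52 forms (Rx 5).
N-52 and E-58 present → M-1 forms (Rx 1).
Z-74 would need F-72, E-58, and F-49 (Rx 2), but F-72 never forms.
M-1: reached.
F-72 would need Z-74 (Rx 4), but Z-74 never forms.
N-52: reached.
Reached: M-1 and N-52 — 2 of the 4.

2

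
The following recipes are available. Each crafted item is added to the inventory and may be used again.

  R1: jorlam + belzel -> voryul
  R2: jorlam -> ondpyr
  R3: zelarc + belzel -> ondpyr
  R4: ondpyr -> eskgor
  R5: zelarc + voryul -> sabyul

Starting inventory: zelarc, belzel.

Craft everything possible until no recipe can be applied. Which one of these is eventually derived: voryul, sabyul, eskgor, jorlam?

eskgor

zelarc + belzel -> ondpyr (R3).
ondpyr -> eskgor (R4).
voryul would need jorlam and belzel (R1), but jorlam is never obtained. sabyul would need zelarc and voryul (R5), but voryul is never obtained. No rule produces jorlam, and it is not given.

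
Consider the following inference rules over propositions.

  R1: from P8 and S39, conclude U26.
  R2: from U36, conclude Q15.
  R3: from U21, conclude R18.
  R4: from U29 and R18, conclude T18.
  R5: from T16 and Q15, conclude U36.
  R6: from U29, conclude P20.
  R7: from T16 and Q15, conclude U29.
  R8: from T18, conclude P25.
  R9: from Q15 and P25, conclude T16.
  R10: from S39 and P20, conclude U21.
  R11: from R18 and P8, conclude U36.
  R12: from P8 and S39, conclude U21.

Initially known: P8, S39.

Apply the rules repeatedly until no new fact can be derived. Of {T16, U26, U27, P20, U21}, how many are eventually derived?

P8 and S39 hold, so U26 follows (R1).
P8 and S39 hold, so U21 follows (R12).
T16 would need Q15 and P25 (R9), but P25 is never established.
U26: reached.
No rule produces U27, and it is not given.
P20 would need U29 (R6), but U29 is never established.
U21: reached.
Reached: U26 and U21 — 2 of the 5.

2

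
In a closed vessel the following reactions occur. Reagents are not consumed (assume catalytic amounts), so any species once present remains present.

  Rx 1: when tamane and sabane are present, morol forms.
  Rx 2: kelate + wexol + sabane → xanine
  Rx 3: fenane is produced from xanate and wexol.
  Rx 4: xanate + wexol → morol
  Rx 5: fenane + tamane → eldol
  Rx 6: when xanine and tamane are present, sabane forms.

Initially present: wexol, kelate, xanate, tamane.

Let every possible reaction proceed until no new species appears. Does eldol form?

xanate and wexol present → fenane forms (Rx 3).
fenane and tamane present → eldol forms (Rx 5).

Yes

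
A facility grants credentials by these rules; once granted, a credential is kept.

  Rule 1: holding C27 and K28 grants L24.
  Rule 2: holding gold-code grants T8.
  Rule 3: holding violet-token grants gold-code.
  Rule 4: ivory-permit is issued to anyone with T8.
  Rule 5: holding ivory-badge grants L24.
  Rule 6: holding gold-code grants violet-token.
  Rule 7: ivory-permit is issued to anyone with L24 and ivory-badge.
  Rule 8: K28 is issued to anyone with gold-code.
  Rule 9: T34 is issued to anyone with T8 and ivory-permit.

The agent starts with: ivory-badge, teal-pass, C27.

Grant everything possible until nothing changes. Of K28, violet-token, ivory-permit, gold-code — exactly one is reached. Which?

ivory-permit

Holding ivory-badge grants L24 (Rule 5).
Holding L24 and ivory-badge grants ivory-permit (Rule 7).
violet-token would need gold-code (Rule 6), but gold-code is never granted. K28 would need gold-code (Rule 8), but gold-code is never granted. gold-code would need violet-token (Rule 3), but violet-token is never granted.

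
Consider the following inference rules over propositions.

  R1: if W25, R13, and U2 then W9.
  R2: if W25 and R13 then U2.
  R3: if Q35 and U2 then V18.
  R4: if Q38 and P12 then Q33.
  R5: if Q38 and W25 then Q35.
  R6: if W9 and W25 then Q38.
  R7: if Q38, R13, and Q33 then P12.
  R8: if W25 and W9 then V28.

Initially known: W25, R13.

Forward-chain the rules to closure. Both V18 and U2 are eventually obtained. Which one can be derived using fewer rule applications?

U2

U2: W25 and R13 hold, so U2 follows (R2). [1 rule application]
V18: W25 and R13 hold, so U2 follows (R2). From W25, R13, and U2, R1 gives W9. From W9 and W25, R6 gives Q38. Q38 and W25 hold, so Q35 follows (R5). From Q35 and U2, R3 gives V18. [5 rule applications]
U2 needs fewer.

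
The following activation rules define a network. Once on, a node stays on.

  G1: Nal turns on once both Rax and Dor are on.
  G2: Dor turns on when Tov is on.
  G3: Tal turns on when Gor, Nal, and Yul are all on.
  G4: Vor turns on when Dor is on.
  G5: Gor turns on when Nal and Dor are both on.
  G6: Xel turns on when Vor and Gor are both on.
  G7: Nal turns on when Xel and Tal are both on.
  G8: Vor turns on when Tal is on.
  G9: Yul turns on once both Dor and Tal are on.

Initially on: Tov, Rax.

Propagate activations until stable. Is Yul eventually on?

No

Yul would need Dor and Tal (G9), but Tal never turns on.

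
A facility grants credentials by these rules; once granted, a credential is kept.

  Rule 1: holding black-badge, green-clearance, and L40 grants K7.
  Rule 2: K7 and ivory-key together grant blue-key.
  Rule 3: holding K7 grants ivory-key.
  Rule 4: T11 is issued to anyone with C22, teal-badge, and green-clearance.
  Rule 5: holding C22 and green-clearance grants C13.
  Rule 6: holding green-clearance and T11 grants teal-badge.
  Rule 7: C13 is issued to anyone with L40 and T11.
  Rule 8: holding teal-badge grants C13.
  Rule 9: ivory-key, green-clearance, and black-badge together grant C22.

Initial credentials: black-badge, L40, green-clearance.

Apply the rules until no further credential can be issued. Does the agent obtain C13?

Holding black-badge, green-clearance, and L40 grants K7 (Rule 1).
Holding K7 grants ivory-key (Rule 3).
Holding ivory-key, green-clearance, and black-badge grants C22 (Rule 9).
Holding C22 and green-clearance grants C13 (Rule 5).

Yes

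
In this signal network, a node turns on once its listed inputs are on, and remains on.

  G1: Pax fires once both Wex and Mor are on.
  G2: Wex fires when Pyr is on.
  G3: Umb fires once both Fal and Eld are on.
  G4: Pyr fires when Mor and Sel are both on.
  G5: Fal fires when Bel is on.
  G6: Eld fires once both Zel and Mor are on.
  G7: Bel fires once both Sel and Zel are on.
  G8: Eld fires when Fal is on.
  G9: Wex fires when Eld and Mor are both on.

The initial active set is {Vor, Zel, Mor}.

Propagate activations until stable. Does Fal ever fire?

No

Fal would need Bel (G5), but Bel never turns on.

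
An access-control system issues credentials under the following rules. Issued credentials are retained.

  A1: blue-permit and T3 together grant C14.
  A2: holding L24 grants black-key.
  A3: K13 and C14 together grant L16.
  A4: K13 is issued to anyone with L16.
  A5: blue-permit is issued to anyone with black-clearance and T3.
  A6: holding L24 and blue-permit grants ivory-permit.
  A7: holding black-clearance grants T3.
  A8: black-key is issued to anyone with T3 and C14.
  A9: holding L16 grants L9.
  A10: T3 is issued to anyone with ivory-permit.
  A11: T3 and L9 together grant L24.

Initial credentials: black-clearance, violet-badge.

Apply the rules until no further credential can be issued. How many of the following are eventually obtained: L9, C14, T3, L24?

2

Holding black-clearance grants T3 (A7).
Holding black-clearance and T3 grants blue-permit (A5).
Holding blue-permit and T3 grants C14 (A1).
L9 would need L16 (A9), but L16 is never granted.
C14: reached.
T3: reached.
L24 would need T3 and L9 (A11), but L9 is never granted.
Reached: C14 and T3 — 2 of the 4.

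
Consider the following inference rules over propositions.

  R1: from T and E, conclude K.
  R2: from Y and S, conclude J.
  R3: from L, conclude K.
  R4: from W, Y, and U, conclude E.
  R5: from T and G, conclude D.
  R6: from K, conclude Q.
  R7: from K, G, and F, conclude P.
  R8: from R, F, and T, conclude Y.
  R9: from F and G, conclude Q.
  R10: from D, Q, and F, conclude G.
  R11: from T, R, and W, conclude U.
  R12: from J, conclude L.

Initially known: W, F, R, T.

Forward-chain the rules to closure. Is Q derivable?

From T, R, and W, R11 gives U.
From R, F, and T, R8 gives Y.
W, Y, and U hold, so E follows (R4).
T and E hold, so K follows (R1).
From K, R6 gives Q.

Yes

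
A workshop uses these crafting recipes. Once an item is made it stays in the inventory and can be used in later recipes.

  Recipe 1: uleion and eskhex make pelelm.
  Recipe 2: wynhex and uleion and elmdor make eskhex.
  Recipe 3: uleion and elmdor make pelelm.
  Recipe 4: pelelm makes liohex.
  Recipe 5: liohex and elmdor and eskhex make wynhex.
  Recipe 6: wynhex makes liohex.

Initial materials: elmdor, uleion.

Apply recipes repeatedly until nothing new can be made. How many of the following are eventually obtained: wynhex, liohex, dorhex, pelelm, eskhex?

2

Using Recipe 3, uleion and elmdor make pelelm.
Using Recipe 4, pelelm makes liohex.
wynhex would need liohex, elmdor, and eskhex (Recipe 5), but eskhex is never obtained.
liohex: reached.
No rule produces dorhex, and it is not given.
pelelm: reached.
eskhex would need wynhex, uleion, and elmdor (Recipe 2), but wynhex is never obtained.
Reached: liohex and pelelm — 2 of the 5.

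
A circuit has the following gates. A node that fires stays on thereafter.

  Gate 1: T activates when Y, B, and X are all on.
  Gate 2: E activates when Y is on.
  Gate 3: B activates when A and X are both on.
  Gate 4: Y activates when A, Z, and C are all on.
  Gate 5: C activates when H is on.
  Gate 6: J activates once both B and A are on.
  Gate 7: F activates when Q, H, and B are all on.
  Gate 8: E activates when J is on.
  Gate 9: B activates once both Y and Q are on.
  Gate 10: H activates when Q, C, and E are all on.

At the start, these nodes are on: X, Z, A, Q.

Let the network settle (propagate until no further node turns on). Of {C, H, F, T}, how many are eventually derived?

C would need H (Gate 5), but H never turns on.
H would need Q, C, and E (Gate 10), but C never turns on.
F would need Q, H, and B (Gate 7), but H never turns on.
T would need Y, B, and X (Gate 1), but Y never turns on.
None of the 4 are reached.

0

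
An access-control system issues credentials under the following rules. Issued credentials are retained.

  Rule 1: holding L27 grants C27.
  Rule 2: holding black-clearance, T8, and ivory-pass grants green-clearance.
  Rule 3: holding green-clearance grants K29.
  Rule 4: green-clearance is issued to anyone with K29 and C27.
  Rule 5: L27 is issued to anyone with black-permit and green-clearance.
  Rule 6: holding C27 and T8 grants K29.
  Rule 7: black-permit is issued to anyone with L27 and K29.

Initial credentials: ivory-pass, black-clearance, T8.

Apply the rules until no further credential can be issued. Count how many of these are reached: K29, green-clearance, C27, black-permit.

2

Holding black-clearance, T8, and ivory-pass grants green-clearance (Rule 2).
Holding green-clearance grants K29 (Rule 3).
K29: reached.
green-clearance: reached.
C27 would need L27 (Rule 1), but L27 is never granted.
black-permit would need L27 and K29 (Rule 7), but L27 is never granted.
Reached: K29 and green-clearance — 2 of the 4.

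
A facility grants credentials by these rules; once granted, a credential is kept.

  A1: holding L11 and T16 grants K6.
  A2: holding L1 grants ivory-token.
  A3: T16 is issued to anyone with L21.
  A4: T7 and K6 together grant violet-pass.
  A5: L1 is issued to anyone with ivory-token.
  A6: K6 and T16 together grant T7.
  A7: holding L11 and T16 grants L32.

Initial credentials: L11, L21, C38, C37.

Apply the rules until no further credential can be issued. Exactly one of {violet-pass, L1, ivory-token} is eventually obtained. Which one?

Holding L21 grants T16 (A3).
Holding L11 and T16 grants K6 (A1).
Holding K6 and T16 grants T7 (A6).
Holding T7 and K6 grants violet-pass (A4).
ivory-token would need L1 (A2), but L1 is never granted. L1 would need ivory-token (A5), but ivory-token is never granted.

violet-pass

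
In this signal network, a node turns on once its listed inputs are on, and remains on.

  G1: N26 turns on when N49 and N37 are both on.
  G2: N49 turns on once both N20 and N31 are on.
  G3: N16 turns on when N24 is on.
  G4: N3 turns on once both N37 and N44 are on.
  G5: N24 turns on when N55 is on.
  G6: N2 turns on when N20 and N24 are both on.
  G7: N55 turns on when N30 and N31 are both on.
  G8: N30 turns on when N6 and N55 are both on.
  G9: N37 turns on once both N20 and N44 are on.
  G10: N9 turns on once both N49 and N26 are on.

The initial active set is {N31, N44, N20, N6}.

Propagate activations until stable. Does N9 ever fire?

Yes

N20 and N44 are on, so N37 turns on (G9).
G2: N20 and N31 on → N49 on.
G1: N49 and N37 on → N26 on.
N49 and N26 are on, so N9 turns on (G10).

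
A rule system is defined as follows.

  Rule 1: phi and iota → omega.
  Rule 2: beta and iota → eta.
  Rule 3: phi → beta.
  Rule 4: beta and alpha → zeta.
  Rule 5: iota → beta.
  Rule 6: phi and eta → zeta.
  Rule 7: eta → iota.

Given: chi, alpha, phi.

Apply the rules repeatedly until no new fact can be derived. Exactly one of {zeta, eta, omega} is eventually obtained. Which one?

phi holds, so beta follows (Rule 3).
From beta and alpha, Rule 4 gives zeta.
eta would need beta and iota (Rule 2), but iota is never established. omega would need phi and iota (Rule 1), but iota is never established.

zeta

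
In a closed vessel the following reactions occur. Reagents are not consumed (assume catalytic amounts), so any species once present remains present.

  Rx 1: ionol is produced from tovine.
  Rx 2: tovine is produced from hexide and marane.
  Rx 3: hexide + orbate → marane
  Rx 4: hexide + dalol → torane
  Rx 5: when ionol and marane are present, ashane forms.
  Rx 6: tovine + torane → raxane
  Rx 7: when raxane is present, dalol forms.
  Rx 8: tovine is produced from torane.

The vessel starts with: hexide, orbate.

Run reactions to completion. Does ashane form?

hexide and orbate present → marane forms (Rx 3).
hexide and marane present → tovine forms (Rx 2).
tovine present → ionol forms (Rx 1).
ionol and marane present → ashane forms (Rx 5).

Yes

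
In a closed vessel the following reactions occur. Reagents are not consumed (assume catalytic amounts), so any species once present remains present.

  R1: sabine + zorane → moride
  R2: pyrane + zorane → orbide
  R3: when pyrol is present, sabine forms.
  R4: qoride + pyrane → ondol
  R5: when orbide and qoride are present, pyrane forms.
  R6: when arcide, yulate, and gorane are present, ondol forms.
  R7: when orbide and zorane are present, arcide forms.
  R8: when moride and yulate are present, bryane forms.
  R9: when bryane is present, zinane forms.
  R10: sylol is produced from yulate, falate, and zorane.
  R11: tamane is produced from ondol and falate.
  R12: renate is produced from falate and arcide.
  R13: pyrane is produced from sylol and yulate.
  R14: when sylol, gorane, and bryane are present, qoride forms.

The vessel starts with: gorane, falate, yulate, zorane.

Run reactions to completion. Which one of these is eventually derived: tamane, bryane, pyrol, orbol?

yulate, falate, and zorane present → sylol forms (R10).
sylol and yulate present → pyrane forms (R13).
pyrane and zorane present → orbide forms (R2).
orbide and zorane present → arcide forms (R7).
arcide, yulate, and gorane present → ondol forms (R6).
ondol and falate present → tamane forms (R11).
No rule produces pyrol, and it is not given. No rule produces orbol, and it is not given. bryane would need moride and yulate (R8), but moride never forms.

tamane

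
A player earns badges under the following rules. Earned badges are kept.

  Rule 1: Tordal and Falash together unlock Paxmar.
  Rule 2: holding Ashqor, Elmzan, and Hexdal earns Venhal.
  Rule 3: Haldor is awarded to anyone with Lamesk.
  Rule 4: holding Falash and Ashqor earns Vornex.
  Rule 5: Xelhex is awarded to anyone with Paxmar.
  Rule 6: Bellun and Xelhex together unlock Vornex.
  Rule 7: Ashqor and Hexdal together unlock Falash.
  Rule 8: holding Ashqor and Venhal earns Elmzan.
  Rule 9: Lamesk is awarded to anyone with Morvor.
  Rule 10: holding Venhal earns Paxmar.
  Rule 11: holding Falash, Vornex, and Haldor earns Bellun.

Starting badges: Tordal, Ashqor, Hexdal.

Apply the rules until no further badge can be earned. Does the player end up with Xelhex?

With Ashqor and Hexdal, Falash is earned (Rule 7).
With Tordal and Falash, Paxmar is earned (Rule 1).
With Paxmar, Xelhex is earned (Rule 5).

Yes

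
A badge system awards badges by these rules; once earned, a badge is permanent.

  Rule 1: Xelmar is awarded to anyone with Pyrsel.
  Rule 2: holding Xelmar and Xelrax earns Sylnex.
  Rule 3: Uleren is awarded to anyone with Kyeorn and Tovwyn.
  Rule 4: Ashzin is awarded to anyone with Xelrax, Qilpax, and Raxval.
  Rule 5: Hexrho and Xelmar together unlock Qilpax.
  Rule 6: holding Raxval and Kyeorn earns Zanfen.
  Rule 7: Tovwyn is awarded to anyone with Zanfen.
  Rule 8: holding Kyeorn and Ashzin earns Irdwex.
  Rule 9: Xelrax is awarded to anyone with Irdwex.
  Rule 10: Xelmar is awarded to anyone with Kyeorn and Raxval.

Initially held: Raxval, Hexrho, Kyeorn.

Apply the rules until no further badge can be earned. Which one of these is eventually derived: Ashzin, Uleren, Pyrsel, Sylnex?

With Raxval and Kyeorn, Zanfen is earned (Rule 6).
With Zanfen, Tovwyn is earned (Rule 7).
With Kyeorn and Tovwyn, Uleren is earned (Rule 3).
No rule produces Pyrsel, and it is not given. Ashzin would need Xelrax, Qilpax, and Raxval (Rule 4), but Xelrax is never earned. Sylnex would need Xelmar and Xelrax (Rule 2), but Xelrax is never earned.

Uleren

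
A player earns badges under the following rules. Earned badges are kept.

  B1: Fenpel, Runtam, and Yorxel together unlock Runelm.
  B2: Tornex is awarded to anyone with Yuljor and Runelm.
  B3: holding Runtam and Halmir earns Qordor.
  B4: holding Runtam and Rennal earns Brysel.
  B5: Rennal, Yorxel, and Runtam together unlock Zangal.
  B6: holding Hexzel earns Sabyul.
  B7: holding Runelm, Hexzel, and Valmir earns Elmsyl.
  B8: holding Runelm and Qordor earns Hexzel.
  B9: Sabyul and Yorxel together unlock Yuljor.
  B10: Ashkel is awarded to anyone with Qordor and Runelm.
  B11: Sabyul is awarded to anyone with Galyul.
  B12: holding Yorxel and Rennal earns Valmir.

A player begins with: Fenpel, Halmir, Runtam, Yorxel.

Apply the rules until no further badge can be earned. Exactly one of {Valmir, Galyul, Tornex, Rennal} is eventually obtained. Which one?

Tornex

With Runtam and Halmir, Qordor is earned (B3).
With Fenpel, Runtam, and Yorxel, Runelm is earned (B1).
With Runelm and Qordor, Hexzel is earned (B8).
With Hexzel, Sabyul is earned (B6).
With Sabyul and Yorxel, Yuljor is earned (B9).
With Yuljor and Runelm, Tornex is earned (B2).
Valmir would need Yorxel and Rennal (B12), but Rennal is never earned. No rule produces Galyul, and it is not given. No rule produces Rennal, and it is not given.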